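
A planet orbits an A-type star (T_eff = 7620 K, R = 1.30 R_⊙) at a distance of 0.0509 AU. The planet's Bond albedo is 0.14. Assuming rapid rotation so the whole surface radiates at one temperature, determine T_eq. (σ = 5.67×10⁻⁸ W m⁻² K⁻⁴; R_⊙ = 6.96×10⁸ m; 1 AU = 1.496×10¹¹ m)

R_⋆ = 1.30 × 6.96×10⁸ = 9.05×10⁸ m.
d = 0.0509 AU = 7.61×10⁹ m.
L = 4πR_⋆²σT_⋆⁴ = 4π(9.05×10⁸)² × 5.67×10⁻⁸ × (7620)⁴ = 1.97×10²⁷ W.
S = L/(4πd²) = 2.70×10⁶ W m⁻².
Energy balance: absorbed = emitted ⇒ πR²·S(1−A) = 4πR²·σT_eq⁴, so T_eq⁴ = S(1−A)/(4σ).
T_eq = [2.70×10⁶ × 0.86 / (4 × 5.67×10⁻⁸)]^(1/4) = (1.02×10¹³)^(1/4) = 1790 K.

T_eq ≈ 1790 K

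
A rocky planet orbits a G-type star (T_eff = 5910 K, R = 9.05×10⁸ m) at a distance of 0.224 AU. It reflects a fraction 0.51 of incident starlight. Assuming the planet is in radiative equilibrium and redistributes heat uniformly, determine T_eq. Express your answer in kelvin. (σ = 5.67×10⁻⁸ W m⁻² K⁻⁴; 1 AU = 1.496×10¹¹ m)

d = 0.224 AU = 3.35×10¹⁰ m.
L = 4πR_⋆²σT_⋆⁴ = 4π(9.05×10⁸)² × 5.67×10⁻⁸ × (5910)⁴ = 7.12×10²⁶ W.
S = L/(4πd²) = 5.05×10⁴ W m⁻².
Energy balance: absorbed = emitted ⇒ πR²·S(1−A) = 4πR²·σT_eq⁴, so T_eq⁴ = S(1−A)/(4σ).
T_eq = [5.05×10⁴ × 0.49 / (4 × 5.67×10⁻⁸)]^(1/4) = (1.09×10¹¹)^(1/4) = 575 K.

T_eq ≈ 575 K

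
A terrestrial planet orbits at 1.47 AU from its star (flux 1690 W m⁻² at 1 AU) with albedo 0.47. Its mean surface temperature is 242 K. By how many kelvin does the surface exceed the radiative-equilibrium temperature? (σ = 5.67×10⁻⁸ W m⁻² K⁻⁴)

ΔT ≈ 35.2 K

S = 1690/1.47² = 782.1 W m⁻².
T_eq = [S(1−A)/(4σ)]^(1/4) = [782.1×0.53/(4×5.67×10⁻⁸)]^(1/4) = 206.8 K.
ΔT = T_surf − T_eq = 242 − 206.8.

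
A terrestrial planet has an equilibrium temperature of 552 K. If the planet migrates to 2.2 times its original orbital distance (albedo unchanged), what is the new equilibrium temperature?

T_eq ≈ 372 K

T_eq ∝ L^(1/4) · d^(−1/2).
T′ = 552 / 2.2^(1/2) = 372 K.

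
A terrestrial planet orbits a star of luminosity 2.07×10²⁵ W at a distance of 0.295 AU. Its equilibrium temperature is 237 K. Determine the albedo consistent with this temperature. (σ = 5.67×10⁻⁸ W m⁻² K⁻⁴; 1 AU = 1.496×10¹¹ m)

A ≈ 0.15

d = 0.295 AU = 4.41×10¹⁰ m.
Flux: S = L/(4πd²) = 2.07×10²⁵/(4π×(4.41×10¹⁰)²) = 846 W m⁻².
From T_eq⁴ = S(1−A)/(4σ): 1−A = 4σT_eq⁴/S.
1−A = 4 × 5.67×10⁻⁸ × (237)⁴ / 846 = 0.846.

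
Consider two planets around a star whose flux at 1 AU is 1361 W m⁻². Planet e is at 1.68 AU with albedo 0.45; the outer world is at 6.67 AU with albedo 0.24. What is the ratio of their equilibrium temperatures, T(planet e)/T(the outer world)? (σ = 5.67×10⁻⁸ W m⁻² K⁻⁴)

T_eq = [S₀(1−A)/(4σd²)]^(1/4), so T ∝ (1−A)^(1/4) / √d.
T₁ = [1361×0.55/(4×5.67×10⁻⁸×1.68²)]^(1/4) = 184.92 K.
T₂ = [1361×0.76/(4×5.67×10⁻⁸×6.67²)]^(1/4) = 100.62 K.

T₁/T₂ ≈ 1.838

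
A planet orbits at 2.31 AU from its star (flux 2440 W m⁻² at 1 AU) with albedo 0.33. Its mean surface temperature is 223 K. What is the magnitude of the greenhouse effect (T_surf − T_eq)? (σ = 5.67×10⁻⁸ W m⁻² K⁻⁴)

S = 2440/2.31² = 457.3 W m⁻².
T_eq = [S(1−A)/(4σ)]^(1/4) = [457.3×0.67/(4×5.67×10⁻⁸)]^(1/4) = 191.7 K.
ΔT = T_surf − T_eq = 223 − 191.7.

ΔT ≈ 31.3 K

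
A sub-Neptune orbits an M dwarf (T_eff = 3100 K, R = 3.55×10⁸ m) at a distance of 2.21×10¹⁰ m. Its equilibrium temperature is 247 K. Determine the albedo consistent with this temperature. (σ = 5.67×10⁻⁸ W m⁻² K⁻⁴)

A ≈ 0.38

L = 4πR_⋆²σT_⋆⁴ = 4π(3.55×10⁸)² × 5.67×10⁻⁸ × (3100)⁴ = 8.29×10²⁴ W.
S = L/(4πd²) = 1350 W m⁻².
From T_eq⁴ = S(1−A)/(4σ): 1−A = 4σT_eq⁴/S.
1−A = 4 × 5.67×10⁻⁸ × (247)⁴ / 1350 = 0.625.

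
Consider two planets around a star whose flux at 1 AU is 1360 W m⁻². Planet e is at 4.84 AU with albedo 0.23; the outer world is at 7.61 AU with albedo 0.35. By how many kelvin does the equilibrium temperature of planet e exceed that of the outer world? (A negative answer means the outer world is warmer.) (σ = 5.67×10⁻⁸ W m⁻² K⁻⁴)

T_eq = [S₀(1−A)/(4σd²)]^(1/4), so T ∝ (1−A)^(1/4) / √d.
T₁ = [1360×0.77/(4×5.67×10⁻⁸×4.84²)]^(1/4) = 118.49 K.
T₂ = [1360×0.65/(4×5.67×10⁻⁸×7.61²)]^(1/4) = 90.58 K.

ΔT ≈ 27.9 K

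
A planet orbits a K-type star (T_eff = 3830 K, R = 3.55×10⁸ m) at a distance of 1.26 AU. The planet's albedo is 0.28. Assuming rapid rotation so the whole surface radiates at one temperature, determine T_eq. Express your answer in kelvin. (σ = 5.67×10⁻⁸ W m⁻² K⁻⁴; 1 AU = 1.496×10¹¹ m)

d = 1.26 AU = 1.88×10¹¹ m.
L = 4πR_⋆²σT_⋆⁴ = 4π(3.55×10⁸)² × 5.67×10⁻⁸ × (3830)⁴ = 1.93×10²⁵ W.
S = L/(4πd²) = 43.3 W m⁻².
Energy balance: absorbed = emitted ⇒ πR²·S(1−A) = 4πR²·σT_eq⁴, so T_eq⁴ = S(1−A)/(4σ).
T_eq = [43.3 × 0.72 / (4 × 5.67×10⁻⁸)]^(1/4) = (1.37×10⁸)^(1/4) = 108 K.

T_eq ≈ 108 K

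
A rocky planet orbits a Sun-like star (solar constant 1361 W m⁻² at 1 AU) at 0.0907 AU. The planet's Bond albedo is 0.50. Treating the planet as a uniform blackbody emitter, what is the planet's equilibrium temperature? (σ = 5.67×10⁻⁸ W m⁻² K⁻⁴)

Flux at 0.0907 AU: S = 1361/0.0907² = 1.65×10⁵ W m⁻².
Energy balance: absorbed = emitted ⇒ πR²·S(1−A) = 4πR²·σT_eq⁴, so T_eq⁴ = S(1−A)/(4σ).
T_eq = [1.65×10⁵ × 0.50 / (4 × 5.67×10⁻⁸)]^(1/4) = (3.65×10¹¹)^(1/4) = 777 K.

T_eq ≈ 777 K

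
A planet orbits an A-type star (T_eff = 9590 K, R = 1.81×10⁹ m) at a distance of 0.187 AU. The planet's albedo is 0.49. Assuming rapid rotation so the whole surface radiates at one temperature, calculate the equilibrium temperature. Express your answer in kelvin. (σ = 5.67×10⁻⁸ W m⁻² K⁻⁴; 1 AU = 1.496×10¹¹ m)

T_eq ≈ 1460 K

d = 0.187 AU = 2.80×10¹⁰ m.
L = 4πR_⋆²σT_⋆⁴ = 4π(1.81×10⁹)² × 5.67×10⁻⁸ × (9590)⁴ = 1.97×10²⁸ W.
S = L/(4πd²) = 2.01×10⁶ W m⁻².
Energy balance: absorbed = emitted ⇒ πR²·S(1−A) = 4πR²·σT_eq⁴, so T_eq⁴ = S(1−A)/(4σ).
T_eq = [2.01×10⁶ × 0.51 / (4 × 5.67×10⁻⁸)]^(1/4) = (4.51×10¹²)^(1/4) = 1460 K.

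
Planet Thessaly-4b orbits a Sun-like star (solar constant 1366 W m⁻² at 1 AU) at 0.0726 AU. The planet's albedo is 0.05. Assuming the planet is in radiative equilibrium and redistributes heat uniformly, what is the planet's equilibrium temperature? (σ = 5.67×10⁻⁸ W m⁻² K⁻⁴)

Flux at 0.0726 AU: S = 1366/0.0726² = 2.59×10⁵ W m⁻².
Energy balance: absorbed = emitted ⇒ πR²·S(1−A) = 4πR²·σT_eq⁴, so T_eq⁴ = S(1−A)/(4σ).
T_eq = [2.59×10⁵ × 0.95 / (4 × 5.67×10⁻⁸)]^(1/4) = (1.09×10¹²)^(1/4) = 1020 K.

T_eq ≈ 1020 K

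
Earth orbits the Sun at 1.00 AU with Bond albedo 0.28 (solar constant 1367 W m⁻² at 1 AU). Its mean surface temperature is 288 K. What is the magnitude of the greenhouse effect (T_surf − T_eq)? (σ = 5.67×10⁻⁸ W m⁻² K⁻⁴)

ΔT ≈ 31.3 K

S = 1367/1.00² = 1367 W m⁻².
T_eq = [S(1−A)/(4σ)]^(1/4) = [1367×0.72/(4×5.67×10⁻⁸)]^(1/4) = 256.7 K.
ΔT = T_surf − T_eq = 288 − 256.7.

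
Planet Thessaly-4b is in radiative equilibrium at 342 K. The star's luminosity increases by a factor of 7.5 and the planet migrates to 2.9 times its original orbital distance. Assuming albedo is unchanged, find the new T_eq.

T_eq ∝ L^(1/4) · d^(−1/2).
T′ = 342 × 7.5^(1/4) / 2.9^(1/2) = 332 K.

T_eq ≈ 332 K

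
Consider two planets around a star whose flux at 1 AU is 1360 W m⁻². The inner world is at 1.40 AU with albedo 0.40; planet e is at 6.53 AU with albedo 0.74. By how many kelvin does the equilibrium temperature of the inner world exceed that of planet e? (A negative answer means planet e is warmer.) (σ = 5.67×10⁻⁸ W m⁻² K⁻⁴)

ΔT ≈ 129.2 K

T_eq = [S₀(1−A)/(4σd²)]^(1/4), so T ∝ (1−A)^(1/4) / √d.
T₁ = [1360×0.60/(4×5.67×10⁻⁸×1.40²)]^(1/4) = 206.99 K.
T₂ = [1360×0.26/(4×5.67×10⁻⁸×6.53²)]^(1/4) = 77.76 K.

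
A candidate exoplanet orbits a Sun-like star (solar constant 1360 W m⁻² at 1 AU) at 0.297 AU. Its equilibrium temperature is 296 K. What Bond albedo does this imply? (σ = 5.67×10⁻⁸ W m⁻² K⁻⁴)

A ≈ 0.89

Flux at 0.297 AU: S = 1360/0.297² = 1.54×10⁴ W m⁻².
From T_eq⁴ = S(1−A)/(4σ): 1−A = 4σT_eq⁴/S.
1−A = 4 × 5.67×10⁻⁸ × (296)⁴ / 1.54×10⁴ = 0.113.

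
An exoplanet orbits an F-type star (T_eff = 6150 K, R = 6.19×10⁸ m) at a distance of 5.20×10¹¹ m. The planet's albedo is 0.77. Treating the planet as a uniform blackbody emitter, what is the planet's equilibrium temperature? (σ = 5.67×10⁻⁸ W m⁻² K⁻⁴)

T_eq ≈ 104 K

L = 4πR_⋆²σT_⋆⁴ = 4π(6.19×10⁸)² × 5.67×10⁻⁸ × (6150)⁴ = 3.91×10²⁶ W.
S = L/(4πd²) = 115 W m⁻².
Energy balance: absorbed = emitted ⇒ πR²·S(1−A) = 4πR²·σT_eq⁴, so T_eq⁴ = S(1−A)/(4σ).
T_eq = [115 × 0.23 / (4 × 5.67×10⁻⁸)]^(1/4) = (1.17×10⁸)^(1/4) = 104 K.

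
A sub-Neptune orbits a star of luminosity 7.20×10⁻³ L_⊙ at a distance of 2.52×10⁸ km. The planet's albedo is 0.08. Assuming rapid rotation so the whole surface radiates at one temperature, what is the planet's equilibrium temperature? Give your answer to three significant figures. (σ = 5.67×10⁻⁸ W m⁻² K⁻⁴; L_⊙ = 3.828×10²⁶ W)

T_eq ≈ 61.2 K

d = 2.52×10⁸ km = 2.52×10¹¹ m.
L = 7.20×10⁻³ × 3.828×10²⁶ = 2.76×10²⁴ W.
Flux: S = L/(4πd²) = 2.76×10²⁴/(4π×(2.52×10¹¹)²) = 3.45 W m⁻².
Energy balance: absorbed = emitted ⇒ πR²·S(1−A) = 4πR²·σT_eq⁴, so T_eq⁴ = S(1−A)/(4σ).
T_eq = [3.45 × 0.92 / (4 × 5.67×10⁻⁸)]^(1/4) = (1.40×10⁷)^(1/4) = 61.2 K.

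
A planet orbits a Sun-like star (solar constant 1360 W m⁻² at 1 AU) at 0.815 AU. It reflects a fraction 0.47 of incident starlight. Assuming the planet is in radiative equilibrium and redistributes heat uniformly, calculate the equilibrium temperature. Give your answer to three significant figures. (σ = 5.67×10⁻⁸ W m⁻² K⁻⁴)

Flux at 0.815 AU: S = 1360/0.815² = 2050 W m⁻².
Energy balance: absorbed = emitted ⇒ πR²·S(1−A) = 4πR²·σT_eq⁴, so T_eq⁴ = S(1−A)/(4σ).
T_eq = [2050 × 0.53 / (4 × 5.67×10⁻⁸)]^(1/4) = (4.78×10⁹)^(1/4) = 263 K.

T_eq ≈ 263 K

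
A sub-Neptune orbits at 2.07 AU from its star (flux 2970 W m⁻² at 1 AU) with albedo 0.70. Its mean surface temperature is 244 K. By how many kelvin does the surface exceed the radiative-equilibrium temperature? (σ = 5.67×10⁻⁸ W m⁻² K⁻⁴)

ΔT ≈ 70.0 K

S = 2970/2.07² = 693.1 W m⁻².
T_eq = [S(1−A)/(4σ)]^(1/4) = [693.1×0.30/(4×5.67×10⁻⁸)]^(1/4) = 174.0 K.
ΔT = T_surf − T_eq = 244 − 174.0.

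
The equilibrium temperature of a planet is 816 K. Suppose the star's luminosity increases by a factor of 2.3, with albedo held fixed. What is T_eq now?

T_eq ∝ L^(1/4) · d^(−1/2).
T′ = 816 × 2.3^(1/4) = 1000 K.

T_eq ≈ 1000 K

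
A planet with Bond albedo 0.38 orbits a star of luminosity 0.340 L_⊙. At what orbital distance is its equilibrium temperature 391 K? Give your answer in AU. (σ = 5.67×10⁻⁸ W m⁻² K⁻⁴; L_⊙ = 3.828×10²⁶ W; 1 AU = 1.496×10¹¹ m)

L = 0.340 × 3.828×10²⁶ = 1.30×10²⁶ W.
From T_eq⁴ = L(1−A)/(16πσd²): d = √[L(1−A)/(16πσT_eq⁴)].
d = √[1.30×10²⁶ × 0.62 / (16π × 5.67×10⁻⁸ × (391)⁴)] = 3.48×10¹⁰ m = 0.233 AU.

d ≈ 0.233 AU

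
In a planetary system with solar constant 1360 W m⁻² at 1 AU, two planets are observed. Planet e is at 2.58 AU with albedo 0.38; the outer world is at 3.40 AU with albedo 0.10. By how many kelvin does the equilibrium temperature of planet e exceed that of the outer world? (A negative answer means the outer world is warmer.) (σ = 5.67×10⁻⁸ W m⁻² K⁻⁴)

ΔT ≈ 6.7 K

T_eq = [S₀(1−A)/(4σd²)]^(1/4), so T ∝ (1−A)^(1/4) / √d.
T₁ = [1360×0.62/(4×5.67×10⁻⁸×2.58²)]^(1/4) = 153.73 K.
T₂ = [1360×0.90/(4×5.67×10⁻⁸×3.40²)]^(1/4) = 146.99 K.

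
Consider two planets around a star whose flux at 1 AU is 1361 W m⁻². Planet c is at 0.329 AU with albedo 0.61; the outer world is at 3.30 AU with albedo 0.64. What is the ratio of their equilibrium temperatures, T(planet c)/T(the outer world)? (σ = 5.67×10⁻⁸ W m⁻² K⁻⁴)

T_eq = [S₀(1−A)/(4σd²)]^(1/4), so T ∝ (1−A)^(1/4) / √d.
T₁ = [1361×0.39/(4×5.67×10⁻⁸×0.329²)]^(1/4) = 383.46 K.
T₂ = [1361×0.36/(4×5.67×10⁻⁸×3.30²)]^(1/4) = 118.68 K.

T₁/T₂ ≈ 3.231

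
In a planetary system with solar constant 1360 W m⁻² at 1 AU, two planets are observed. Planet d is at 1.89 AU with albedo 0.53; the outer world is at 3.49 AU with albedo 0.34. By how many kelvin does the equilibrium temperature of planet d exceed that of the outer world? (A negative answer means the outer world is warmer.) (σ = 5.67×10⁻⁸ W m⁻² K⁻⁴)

T_eq = [S₀(1−A)/(4σd²)]^(1/4), so T ∝ (1−A)^(1/4) / √d.
T₁ = [1360×0.47/(4×5.67×10⁻⁸×1.89²)]^(1/4) = 167.60 K.
T₂ = [1360×0.66/(4×5.67×10⁻⁸×3.49²)]^(1/4) = 134.26 K.

ΔT ≈ 33.3 K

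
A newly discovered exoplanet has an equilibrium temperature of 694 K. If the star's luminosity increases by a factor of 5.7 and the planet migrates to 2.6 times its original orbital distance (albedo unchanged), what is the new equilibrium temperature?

T_eq ≈ 665 K

T_eq ∝ L^(1/4) · d^(−1/2).
T′ = 694 × 5.7^(1/4) / 2.6^(1/2) = 665 K.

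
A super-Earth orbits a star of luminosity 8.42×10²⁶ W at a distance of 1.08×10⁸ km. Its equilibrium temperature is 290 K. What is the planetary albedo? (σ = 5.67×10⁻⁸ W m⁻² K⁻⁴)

A ≈ 0.72

d = 1.08×10⁸ km = 1.08×10¹¹ m.
Flux: S = L/(4πd²) = 8.42×10²⁶/(4π×(1.08×10¹¹)²) = 5740 W m⁻².
From T_eq⁴ = S(1−A)/(4σ): 1−A = 4σT_eq⁴/S.
1−A = 4 × 5.67×10⁻⁸ × (290)⁴ / 5740 = 0.279.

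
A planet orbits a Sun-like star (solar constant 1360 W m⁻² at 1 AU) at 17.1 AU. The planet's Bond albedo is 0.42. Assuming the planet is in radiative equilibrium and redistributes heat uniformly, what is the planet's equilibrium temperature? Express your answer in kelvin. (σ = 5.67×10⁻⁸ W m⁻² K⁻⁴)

Flux at 17.1 AU: S = 1360/17.1² = 4.65 W m⁻².
Energy balance: absorbed = emitted ⇒ πR²·S(1−A) = 4πR²·σT_eq⁴, so T_eq⁴ = S(1−A)/(4σ).
T_eq = [4.65 × 0.58 / (4 × 5.67×10⁻⁸)]^(1/4) = (1.19×10⁷)^(1/4) = 58.7 K.

T_eq ≈ 58.7 K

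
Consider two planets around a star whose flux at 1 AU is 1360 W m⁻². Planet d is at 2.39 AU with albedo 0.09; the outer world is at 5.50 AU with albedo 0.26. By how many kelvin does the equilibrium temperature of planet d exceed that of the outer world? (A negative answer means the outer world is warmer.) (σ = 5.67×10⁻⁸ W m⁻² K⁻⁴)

ΔT ≈ 65.8 K

T_eq = [S₀(1−A)/(4σd²)]^(1/4), so T ∝ (1−A)^(1/4) / √d.
T₁ = [1360×0.91/(4×5.67×10⁻⁸×2.39²)]^(1/4) = 175.81 K.
T₂ = [1360×0.74/(4×5.67×10⁻⁸×5.50²)]^(1/4) = 110.05 K.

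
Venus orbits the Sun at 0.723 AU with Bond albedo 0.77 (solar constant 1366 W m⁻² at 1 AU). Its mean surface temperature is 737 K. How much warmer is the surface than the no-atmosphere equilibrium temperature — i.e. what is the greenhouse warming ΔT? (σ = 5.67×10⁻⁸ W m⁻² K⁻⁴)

ΔT ≈ 510.1 K

S = 1366/0.723² = 2613 W m⁻².
T_eq = [S(1−A)/(4σ)]^(1/4) = [2613×0.23/(4×5.67×10⁻⁸)]^(1/4) = 226.9 K.
ΔT = T_surf − T_eq = 737 − 226.9.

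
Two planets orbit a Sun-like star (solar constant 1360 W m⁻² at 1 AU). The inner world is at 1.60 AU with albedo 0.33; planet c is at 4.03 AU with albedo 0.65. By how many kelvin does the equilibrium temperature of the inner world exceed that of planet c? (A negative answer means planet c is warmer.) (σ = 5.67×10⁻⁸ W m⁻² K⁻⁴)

ΔT ≈ 92.4 K

T_eq = [S₀(1−A)/(4σd²)]^(1/4), so T ∝ (1−A)^(1/4) / √d.
T₁ = [1360×0.67/(4×5.67×10⁻⁸×1.60²)]^(1/4) = 199.04 K.
T₂ = [1360×0.35/(4×5.67×10⁻⁸×4.03²)]^(1/4) = 106.62 K.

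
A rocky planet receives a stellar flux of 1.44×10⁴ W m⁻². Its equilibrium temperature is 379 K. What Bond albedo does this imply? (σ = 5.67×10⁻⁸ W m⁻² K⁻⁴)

A ≈ 0.68

From T_eq⁴ = S(1−A)/(4σ): 1−A = 4σT_eq⁴/S.
1−A = 4 × 5.67×10⁻⁸ × (379)⁴ / 1.44×10⁴ = 0.325.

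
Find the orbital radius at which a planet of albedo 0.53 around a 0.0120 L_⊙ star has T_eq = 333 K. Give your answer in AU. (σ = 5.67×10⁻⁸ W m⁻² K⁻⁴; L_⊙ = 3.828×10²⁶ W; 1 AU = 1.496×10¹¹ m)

L = 0.0120 × 3.828×10²⁶ = 4.59×10²⁴ W.
From T_eq⁴ = L(1−A)/(16πσd²): d = √[L(1−A)/(16πσT_eq⁴)].
d = √[4.59×10²⁴ × 0.47 / (16π × 5.67×10⁻⁸ × (333)⁴)] = 7.85×10⁹ m = 0.0525 AU.

d ≈ 0.0525 AU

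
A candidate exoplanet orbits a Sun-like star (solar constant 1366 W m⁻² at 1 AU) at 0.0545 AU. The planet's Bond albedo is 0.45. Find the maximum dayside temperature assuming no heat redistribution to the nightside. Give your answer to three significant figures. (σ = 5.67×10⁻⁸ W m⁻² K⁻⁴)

T_ss ≈ 1450 K

Flux at 0.0545 AU: S = 1366/0.0545² = 4.60×10⁵ W m⁻².
With no redistribution each surface element balances locally: S(1−A) = σT⁴.
T = [4.60×10⁵ × 0.55 / 5.67×10⁻⁸]^(1/4) = (4.46×10¹²)^(1/4) = 1450 K.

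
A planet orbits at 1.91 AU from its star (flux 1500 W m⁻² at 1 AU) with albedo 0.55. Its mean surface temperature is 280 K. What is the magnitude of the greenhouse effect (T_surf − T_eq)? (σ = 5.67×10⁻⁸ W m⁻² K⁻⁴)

S = 1500/1.91² = 411.2 W m⁻².
T_eq = [S(1−A)/(4σ)]^(1/4) = [411.2×0.45/(4×5.67×10⁻⁸)]^(1/4) = 169.0 K.
ΔT = T_surf − T_eq = 280 − 169.0.

ΔT ≈ 111.0 K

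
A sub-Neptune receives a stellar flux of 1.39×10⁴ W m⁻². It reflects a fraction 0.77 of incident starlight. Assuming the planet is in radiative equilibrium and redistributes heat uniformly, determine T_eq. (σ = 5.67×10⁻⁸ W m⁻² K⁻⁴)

T_eq ≈ 345 K

Energy balance: absorbed = emitted ⇒ πR²·S(1−A) = 4πR²·σT_eq⁴, so T_eq⁴ = S(1−A)/(4σ).
T_eq = [1.39×10⁴ × 0.23 / (4 × 5.67×10⁻⁸)]^(1/4) = (1.41×10¹⁰)^(1/4) = 345 K.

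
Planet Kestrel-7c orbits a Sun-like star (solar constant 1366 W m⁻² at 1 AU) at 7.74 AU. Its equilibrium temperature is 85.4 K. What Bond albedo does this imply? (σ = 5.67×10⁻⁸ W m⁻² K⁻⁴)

Flux at 7.74 AU: S = 1366/7.74² = 22.8 W m⁻².
From T_eq⁴ = S(1−A)/(4σ): 1−A = 4σT_eq⁴/S.
1−A = 4 × 5.67×10⁻⁸ × (85.4)⁴ / 22.8 = 0.529.

A ≈ 0.47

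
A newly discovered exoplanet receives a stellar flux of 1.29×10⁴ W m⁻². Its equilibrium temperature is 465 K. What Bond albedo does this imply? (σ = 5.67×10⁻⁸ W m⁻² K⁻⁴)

A ≈ 0.18

From T_eq⁴ = S(1−A)/(4σ): 1−A = 4σT_eq⁴/S.
1−A = 4 × 5.67×10⁻⁸ × (465)⁴ / 1.29×10⁴ = 0.822.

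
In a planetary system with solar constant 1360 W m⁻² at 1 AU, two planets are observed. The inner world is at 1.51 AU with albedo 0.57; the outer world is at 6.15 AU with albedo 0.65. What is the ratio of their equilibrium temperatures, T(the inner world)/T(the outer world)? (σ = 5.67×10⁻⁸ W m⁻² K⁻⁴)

T₁/T₂ ≈ 2.125

T_eq = [S₀(1−A)/(4σd²)]^(1/4), so T ∝ (1−A)^(1/4) / √d.
T₁ = [1360×0.43/(4×5.67×10⁻⁸×1.51²)]^(1/4) = 183.38 K.
T₂ = [1360×0.35/(4×5.67×10⁻⁸×6.15²)]^(1/4) = 86.31 K.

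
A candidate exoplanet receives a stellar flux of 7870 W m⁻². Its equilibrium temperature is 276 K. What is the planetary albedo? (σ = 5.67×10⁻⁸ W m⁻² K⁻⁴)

A ≈ 0.83

From T_eq⁴ = S(1−A)/(4σ): 1−A = 4σT_eq⁴/S.
1−A = 4 × 5.67×10⁻⁸ × (276)⁴ / 7870 = 0.167.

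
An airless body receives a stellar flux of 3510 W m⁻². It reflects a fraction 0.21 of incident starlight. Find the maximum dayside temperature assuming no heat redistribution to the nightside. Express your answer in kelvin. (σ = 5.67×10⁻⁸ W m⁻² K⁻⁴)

T_ss ≈ 470 K

With no redistribution each surface element balances locally: S(1−A) = σT⁴.
T = [3510 × 0.79 / 5.67×10⁻⁸]^(1/4) = (4.89×10¹⁰)^(1/4) = 470 K.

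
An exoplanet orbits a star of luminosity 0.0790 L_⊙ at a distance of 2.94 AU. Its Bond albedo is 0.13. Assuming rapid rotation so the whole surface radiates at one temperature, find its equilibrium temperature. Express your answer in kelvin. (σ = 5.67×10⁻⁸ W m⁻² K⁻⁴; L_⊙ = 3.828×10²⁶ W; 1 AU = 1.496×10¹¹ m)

d = 2.94 AU = 4.40×10¹¹ m.
L = 0.0790 × 3.828×10²⁶ = 3.02×10²⁵ W.
Flux: S = L/(4πd²) = 3.02×10²⁵/(4π×(4.40×10¹¹)²) = 12.4 W m⁻².
Energy balance: absorbed = emitted ⇒ πR²·S(1−A) = 4πR²·σT_eq⁴, so T_eq⁴ = S(1−A)/(4σ).
T_eq = [12.4 × 0.87 / (4 × 5.67×10⁻⁸)]^(1/4) = (4.77×10⁷)^(1/4) = 83.1 K.

T_eq ≈ 83.1 K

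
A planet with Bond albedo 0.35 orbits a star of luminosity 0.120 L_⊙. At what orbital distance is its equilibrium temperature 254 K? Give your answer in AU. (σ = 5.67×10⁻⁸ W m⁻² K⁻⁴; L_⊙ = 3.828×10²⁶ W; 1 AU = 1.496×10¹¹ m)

d ≈ 0.335 AU

L = 0.120 × 3.828×10²⁶ = 4.59×10²⁵ W.
From T_eq⁴ = L(1−A)/(16πσd²): d = √[L(1−A)/(16πσT_eq⁴)].
d = √[4.59×10²⁵ × 0.65 / (16π × 5.67×10⁻⁸ × (254)⁴)] = 5.02×10¹⁰ m = 0.335 AU.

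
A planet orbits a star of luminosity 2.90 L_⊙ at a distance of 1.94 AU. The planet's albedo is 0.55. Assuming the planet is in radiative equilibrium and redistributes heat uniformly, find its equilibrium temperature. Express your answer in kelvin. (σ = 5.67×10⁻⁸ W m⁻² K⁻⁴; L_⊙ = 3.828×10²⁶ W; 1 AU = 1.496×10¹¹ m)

T_eq ≈ 214 K

d = 1.94 AU = 2.90×10¹¹ m.
L = 2.90 × 3.828×10²⁶ = 1.11×10²⁷ W.
Flux: S = L/(4πd²) = 1.11×10²⁷/(4π×(2.90×10¹¹)²) = 1050 W m⁻².
Energy balance: absorbed = emitted ⇒ πR²·S(1−A) = 4πR²·σT_eq⁴, so T_eq⁴ = S(1−A)/(4σ).
T_eq = [1050 × 0.45 / (4 × 5.67×10⁻⁸)]^(1/4) = (2.08×10⁹)^(1/4) = 214 K.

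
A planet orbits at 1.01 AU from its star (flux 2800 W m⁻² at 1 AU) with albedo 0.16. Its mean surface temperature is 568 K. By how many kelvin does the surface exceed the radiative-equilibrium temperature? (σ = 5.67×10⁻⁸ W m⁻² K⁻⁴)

S = 2800/1.01² = 2745 W m⁻².
T_eq = [S(1−A)/(4σ)]^(1/4) = [2745×0.84/(4×5.67×10⁻⁸)]^(1/4) = 317.5 K.
ΔT = T_surf − T_eq = 568 − 317.5.

ΔT ≈ 250.5 K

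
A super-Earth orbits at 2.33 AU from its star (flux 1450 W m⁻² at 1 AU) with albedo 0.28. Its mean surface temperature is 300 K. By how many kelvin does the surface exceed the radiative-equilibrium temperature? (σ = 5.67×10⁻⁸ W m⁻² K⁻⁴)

S = 1450/2.33² = 267.1 W m⁻².
T_eq = [S(1−A)/(4σ)]^(1/4) = [267.1×0.72/(4×5.67×10⁻⁸)]^(1/4) = 170.6 K.
ΔT = T_surf − T_eq = 300 − 170.6.

ΔT ≈ 129.4 K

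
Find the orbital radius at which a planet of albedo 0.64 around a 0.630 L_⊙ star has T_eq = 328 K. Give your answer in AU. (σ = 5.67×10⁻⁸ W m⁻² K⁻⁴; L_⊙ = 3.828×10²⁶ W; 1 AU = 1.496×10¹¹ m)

d ≈ 0.343 AU

L = 0.630 × 3.828×10²⁶ = 2.41×10²⁶ W.
From T_eq⁴ = L(1−A)/(16πσd²): d = √[L(1−A)/(16πσT_eq⁴)].
d = √[2.41×10²⁶ × 0.36 / (16π × 5.67×10⁻⁸ × (328)⁴)] = 5.13×10¹⁰ m = 0.343 AU.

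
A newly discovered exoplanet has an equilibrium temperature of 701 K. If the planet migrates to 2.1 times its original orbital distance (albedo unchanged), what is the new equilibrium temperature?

T_eq ≈ 484 K

T_eq ∝ L^(1/4) · d^(−1/2).
T′ = 701 / 2.1^(1/2) = 484 K.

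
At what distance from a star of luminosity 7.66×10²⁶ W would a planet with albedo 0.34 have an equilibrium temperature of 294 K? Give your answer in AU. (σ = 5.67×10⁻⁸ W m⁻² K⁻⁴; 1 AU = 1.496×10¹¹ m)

d ≈ 1.03 AU

From T_eq⁴ = L(1−A)/(16πσd²): d = √[L(1−A)/(16πσT_eq⁴)].
d = √[7.66×10²⁶ × 0.66 / (16π × 5.67×10⁻⁸ × (294)⁴)] = 1.54×10¹¹ m = 1.03 AU.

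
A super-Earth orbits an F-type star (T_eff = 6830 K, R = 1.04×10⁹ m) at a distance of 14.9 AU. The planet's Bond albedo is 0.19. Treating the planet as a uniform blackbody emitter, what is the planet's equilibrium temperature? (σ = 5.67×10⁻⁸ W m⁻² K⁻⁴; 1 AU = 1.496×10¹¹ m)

T_eq ≈ 99.0 K

d = 14.9 AU = 2.23×10¹² m.
L = 4πR_⋆²σT_⋆⁴ = 4π(1.04×10⁹)² × 5.67×10⁻⁸ × (6830)⁴ = 1.68×10²⁷ W.
S = L/(4πd²) = 26.9 W m⁻².
Energy balance: absorbed = emitted ⇒ πR²·S(1−A) = 4πR²·σT_eq⁴, so T_eq⁴ = S(1−A)/(4σ).
T_eq = [26.9 × 0.81 / (4 × 5.67×10⁻⁸)]^(1/4) = (9.59×10⁷)^(1/4) = 99.0 K.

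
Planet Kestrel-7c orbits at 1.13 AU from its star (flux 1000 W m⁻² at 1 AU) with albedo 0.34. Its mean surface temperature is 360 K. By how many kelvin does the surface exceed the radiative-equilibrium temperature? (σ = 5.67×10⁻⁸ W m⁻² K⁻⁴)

ΔT ≈ 141.5 K

S = 1000/1.13² = 783.1 W m⁻².
T_eq = [S(1−A)/(4σ)]^(1/4) = [783.1×0.66/(4×5.67×10⁻⁸)]^(1/4) = 218.5 K.
ΔT = T_surf − T_eq = 360 − 218.5.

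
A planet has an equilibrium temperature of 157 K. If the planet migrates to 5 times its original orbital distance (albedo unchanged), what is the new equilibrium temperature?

T_eq ≈ 70.2 K

T_eq ∝ L^(1/4) · d^(−1/2).
T′ = 157 / 5^(1/2) = 70.2 K.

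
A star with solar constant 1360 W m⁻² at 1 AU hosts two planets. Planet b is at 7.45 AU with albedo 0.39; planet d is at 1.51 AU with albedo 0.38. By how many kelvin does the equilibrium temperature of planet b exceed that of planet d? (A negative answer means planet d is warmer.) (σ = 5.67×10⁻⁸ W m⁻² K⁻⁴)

ΔT ≈ -110.8 K

T_eq = [S₀(1−A)/(4σd²)]^(1/4), so T ∝ (1−A)^(1/4) / √d.
T₁ = [1360×0.61/(4×5.67×10⁻⁸×7.45²)]^(1/4) = 90.10 K.
T₂ = [1360×0.62/(4×5.67×10⁻⁸×1.51²)]^(1/4) = 200.95 K.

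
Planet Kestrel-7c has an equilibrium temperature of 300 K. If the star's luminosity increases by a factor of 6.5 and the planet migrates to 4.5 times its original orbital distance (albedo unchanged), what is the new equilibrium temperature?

T_eq ≈ 226 K

T_eq ∝ L^(1/4) · d^(−1/2).
T′ = 300 × 6.5^(1/4) / 4.5^(1/2) = 226 K.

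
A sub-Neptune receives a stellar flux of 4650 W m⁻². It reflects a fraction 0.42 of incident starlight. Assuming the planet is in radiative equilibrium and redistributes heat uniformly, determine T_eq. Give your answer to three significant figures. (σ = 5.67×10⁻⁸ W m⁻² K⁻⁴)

T_eq ≈ 330 K

Energy balance: absorbed = emitted ⇒ πR²·S(1−A) = 4πR²·σT_eq⁴, so T_eq⁴ = S(1−A)/(4σ).
T_eq = [4650 × 0.58 / (4 × 5.67×10⁻⁸)]^(1/4) = (1.19×10¹⁰)^(1/4) = 330 K.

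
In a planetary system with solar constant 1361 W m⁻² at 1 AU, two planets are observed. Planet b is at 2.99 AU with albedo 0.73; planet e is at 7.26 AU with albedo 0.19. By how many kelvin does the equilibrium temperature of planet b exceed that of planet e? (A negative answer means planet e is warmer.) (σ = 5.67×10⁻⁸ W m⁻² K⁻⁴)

T_eq = [S₀(1−A)/(4σd²)]^(1/4), so T ∝ (1−A)^(1/4) / √d.
T₁ = [1361×0.27/(4×5.67×10⁻⁸×2.99²)]^(1/4) = 116.03 K.
T₂ = [1361×0.81/(4×5.67×10⁻⁸×7.26²)]^(1/4) = 98.00 K.

ΔT ≈ 18.0 K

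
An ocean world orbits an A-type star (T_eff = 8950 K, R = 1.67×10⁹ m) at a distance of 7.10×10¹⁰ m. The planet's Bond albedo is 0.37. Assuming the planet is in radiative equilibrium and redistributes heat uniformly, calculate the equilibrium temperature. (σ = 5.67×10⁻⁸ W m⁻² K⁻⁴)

T_eq ≈ 865 K

L = 4πR_⋆²σT_⋆⁴ = 4π(1.67×10⁹)² × 5.67×10⁻⁸ × (8950)⁴ = 1.28×10²⁸ W.
S = L/(4πd²) = 2.01×10⁵ W m⁻².
Energy balance: absorbed = emitted ⇒ πR²·S(1−A) = 4πR²·σT_eq⁴, so T_eq⁴ = S(1−A)/(4σ).
T_eq = [2.01×10⁵ × 0.63 / (4 × 5.67×10⁻⁸)]^(1/4) = (5.59×10¹¹)^(1/4) = 865 K.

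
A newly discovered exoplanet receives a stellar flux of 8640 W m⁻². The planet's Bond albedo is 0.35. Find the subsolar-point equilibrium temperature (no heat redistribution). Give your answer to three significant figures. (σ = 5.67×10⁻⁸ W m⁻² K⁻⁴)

At the subsolar point the surface absorbs S(1−A) and emits σT⁴ per unit area — no factor of 4, since only the local patch is in balance.
T = [8640 × 0.65 / 5.67×10⁻⁸]^(1/4) = (9.90×10¹⁰)^(1/4) = 561 K.

T_ss ≈ 561 K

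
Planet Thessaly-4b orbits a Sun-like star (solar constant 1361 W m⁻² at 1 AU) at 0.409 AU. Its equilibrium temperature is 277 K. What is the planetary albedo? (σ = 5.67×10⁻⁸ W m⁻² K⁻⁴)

A ≈ 0.84

Flux at 0.409 AU: S = 1361/0.409² = 8140 W m⁻².
From T_eq⁴ = S(1−A)/(4σ): 1−A = 4σT_eq⁴/S.
1−A = 4 × 5.67×10⁻⁸ × (277)⁴ / 8140 = 0.164.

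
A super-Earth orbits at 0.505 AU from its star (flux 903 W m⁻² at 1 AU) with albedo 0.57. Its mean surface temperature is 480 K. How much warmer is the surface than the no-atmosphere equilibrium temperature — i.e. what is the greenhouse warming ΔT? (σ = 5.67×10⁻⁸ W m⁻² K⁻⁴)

ΔT ≈ 193.8 K

S = 903/0.505² = 3541 W m⁻².
T_eq = [S(1−A)/(4σ)]^(1/4) = [3541×0.43/(4×5.67×10⁻⁸)]^(1/4) = 286.2 K.
ΔT = T_surf − T_eq = 480 − 286.2.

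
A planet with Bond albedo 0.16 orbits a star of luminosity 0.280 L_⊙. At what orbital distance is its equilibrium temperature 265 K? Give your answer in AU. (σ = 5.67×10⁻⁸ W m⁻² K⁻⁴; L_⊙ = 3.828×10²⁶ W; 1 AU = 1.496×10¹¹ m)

L = 0.280 × 3.828×10²⁶ = 1.07×10²⁶ W.
From T_eq⁴ = L(1−A)/(16πσd²): d = √[L(1−A)/(16πσT_eq⁴)].
d = √[1.07×10²⁶ × 0.84 / (16π × 5.67×10⁻⁸ × (265)⁴)] = 8.00×10¹⁰ m = 0.535 AU.

d ≈ 0.535 AU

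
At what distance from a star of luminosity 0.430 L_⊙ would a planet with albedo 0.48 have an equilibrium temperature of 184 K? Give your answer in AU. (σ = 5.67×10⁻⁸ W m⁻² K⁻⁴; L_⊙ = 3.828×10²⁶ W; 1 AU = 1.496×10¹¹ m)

L = 0.430 × 3.828×10²⁶ = 1.65×10²⁶ W.
From T_eq⁴ = L(1−A)/(16πσd²): d = √[L(1−A)/(16πσT_eq⁴)].
d = √[1.65×10²⁶ × 0.52 / (16π × 5.67×10⁻⁸ × (184)⁴)] = 1.62×10¹¹ m = 1.08 AU.

d ≈ 1.08 AU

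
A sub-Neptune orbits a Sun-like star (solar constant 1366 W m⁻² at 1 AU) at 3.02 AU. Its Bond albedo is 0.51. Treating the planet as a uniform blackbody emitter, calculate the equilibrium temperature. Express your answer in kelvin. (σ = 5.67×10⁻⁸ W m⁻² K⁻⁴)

T_eq ≈ 134 K

Flux at 3.02 AU: S = 1366/3.02² = 150 W m⁻².
Energy balance: absorbed = emitted ⇒ πR²·S(1−A) = 4πR²·σT_eq⁴, so T_eq⁴ = S(1−A)/(4σ).
T_eq = [150 × 0.49 / (4 × 5.67×10⁻⁸)]^(1/4) = (3.24×10⁸)^(1/4) = 134 K.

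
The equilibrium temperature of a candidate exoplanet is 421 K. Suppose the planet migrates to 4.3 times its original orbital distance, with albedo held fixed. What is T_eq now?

T_eq ≈ 203 K

T_eq ∝ L^(1/4) · d^(−1/2).
T′ = 421 / 4.3^(1/2) = 203 K.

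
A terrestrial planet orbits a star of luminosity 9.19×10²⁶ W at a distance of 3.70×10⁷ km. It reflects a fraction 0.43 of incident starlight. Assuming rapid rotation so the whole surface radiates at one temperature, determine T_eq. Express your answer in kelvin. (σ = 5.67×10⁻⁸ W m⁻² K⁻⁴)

T_eq ≈ 605 K

d = 3.70×10⁷ km = 3.70×10¹⁰ m.
Flux: S = L/(4πd²) = 9.19×10²⁶/(4π×(3.70×10¹⁰)²) = 5.34×10⁴ W m⁻².
Energy balance: absorbed = emitted ⇒ πR²·S(1−A) = 4πR²·σT_eq⁴, so T_eq⁴ = S(1−A)/(4σ).
T_eq = [5.34×10⁴ × 0.57 / (4 × 5.67×10⁻⁸)]^(1/4) = (1.34×10¹¹)^(1/4) = 605 K.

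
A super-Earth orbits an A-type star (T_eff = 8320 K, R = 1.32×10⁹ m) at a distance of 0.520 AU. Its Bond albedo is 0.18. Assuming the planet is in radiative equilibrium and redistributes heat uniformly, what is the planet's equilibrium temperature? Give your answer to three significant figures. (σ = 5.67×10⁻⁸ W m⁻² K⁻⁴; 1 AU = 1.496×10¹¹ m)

d = 0.520 AU = 7.78×10¹⁰ m.
L = 4πR_⋆²σT_⋆⁴ = 4π(1.32×10⁹)² × 5.67×10⁻⁸ × (8320)⁴ = 5.95×10²⁷ W.
S = L/(4πd²) = 7.82×10⁴ W m⁻².
Energy balance: absorbed = emitted ⇒ πR²·S(1−A) = 4πR²·σT_eq⁴, so T_eq⁴ = S(1−A)/(4σ).
T_eq = [7.82×10⁴ × 0.82 / (4 × 5.67×10⁻⁸)]^(1/4) = (2.83×10¹¹)^(1/4) = 729 K.

T_eq ≈ 729 K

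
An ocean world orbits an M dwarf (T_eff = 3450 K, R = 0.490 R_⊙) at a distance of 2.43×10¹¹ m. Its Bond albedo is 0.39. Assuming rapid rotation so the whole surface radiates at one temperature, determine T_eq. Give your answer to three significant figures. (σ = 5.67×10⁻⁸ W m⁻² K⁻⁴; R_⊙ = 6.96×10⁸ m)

R_⋆ = 0.490 × 6.96×10⁸ = 3.41×10⁸ m.
L = 4πR_⋆²σT_⋆⁴ = 4π(3.41×10⁸)² × 5.67×10⁻⁸ × (3450)⁴ = 1.17×10²⁵ W.
S = L/(4πd²) = 15.8 W m⁻².
Energy balance: absorbed = emitted ⇒ πR²·S(1−A) = 4πR²·σT_eq⁴, so T_eq⁴ = S(1−A)/(4σ).
T_eq = [15.8 × 0.61 / (4 × 5.67×10⁻⁸)]^(1/4) = (4.26×10⁷)^(1/4) = 80.8 K.

T_eq ≈ 80.8 K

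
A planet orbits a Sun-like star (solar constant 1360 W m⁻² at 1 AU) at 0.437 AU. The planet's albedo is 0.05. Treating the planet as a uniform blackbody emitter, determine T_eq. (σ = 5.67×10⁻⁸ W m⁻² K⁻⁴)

Flux at 0.437 AU: S = 1360/0.437² = 7120 W m⁻².
Energy balance: absorbed = emitted ⇒ πR²·S(1−A) = 4πR²·σT_eq⁴, so T_eq⁴ = S(1−A)/(4σ).
T_eq = [7120 × 0.95 / (4 × 5.67×10⁻⁸)]^(1/4) = (2.98×10¹⁰)^(1/4) = 416 K.

T_eq ≈ 416 K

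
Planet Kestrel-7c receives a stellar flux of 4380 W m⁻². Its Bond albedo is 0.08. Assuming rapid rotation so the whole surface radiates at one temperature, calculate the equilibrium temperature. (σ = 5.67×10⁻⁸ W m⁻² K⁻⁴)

T_eq ≈ 365 K

Energy balance: absorbed = emitted ⇒ πR²·S(1−A) = 4πR²·σT_eq⁴, so T_eq⁴ = S(1−A)/(4σ).
T_eq = [4380 × 0.92 / (4 × 5.67×10⁻⁸)]^(1/4) = (1.78×10¹⁰)^(1/4) = 365 K.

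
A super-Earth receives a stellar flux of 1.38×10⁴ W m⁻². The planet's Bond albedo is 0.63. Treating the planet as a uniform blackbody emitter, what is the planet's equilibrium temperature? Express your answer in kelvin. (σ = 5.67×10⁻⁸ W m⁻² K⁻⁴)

T_eq ≈ 387 K

Energy balance: absorbed = emitted ⇒ πR²·S(1−A) = 4πR²·σT_eq⁴, so T_eq⁴ = S(1−A)/(4σ).
T_eq = [1.38×10⁴ × 0.37 / (4 × 5.67×10⁻⁸)]^(1/4) = (2.25×10¹⁰)^(1/4) = 387 K.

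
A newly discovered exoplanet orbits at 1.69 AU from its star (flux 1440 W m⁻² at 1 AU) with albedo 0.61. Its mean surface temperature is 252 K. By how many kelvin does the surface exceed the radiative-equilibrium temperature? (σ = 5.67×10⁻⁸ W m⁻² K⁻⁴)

S = 1440/1.69² = 504.2 W m⁻².
T_eq = [S(1−A)/(4σ)]^(1/4) = [504.2×0.39/(4×5.67×10⁻⁸)]^(1/4) = 171.6 K.
ΔT = T_surf − T_eq = 252 − 171.6.

ΔT ≈ 80.4 K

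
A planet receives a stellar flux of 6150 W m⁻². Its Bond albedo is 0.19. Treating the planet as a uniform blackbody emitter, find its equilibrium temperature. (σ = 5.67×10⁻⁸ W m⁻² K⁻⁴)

T_eq ≈ 385 K

Energy balance: absorbed = emitted ⇒ πR²·S(1−A) = 4πR²·σT_eq⁴, so T_eq⁴ = S(1−A)/(4σ).
T_eq = [6150 × 0.81 / (4 × 5.67×10⁻⁸)]^(1/4) = (2.20×10¹⁰)^(1/4) = 385 K.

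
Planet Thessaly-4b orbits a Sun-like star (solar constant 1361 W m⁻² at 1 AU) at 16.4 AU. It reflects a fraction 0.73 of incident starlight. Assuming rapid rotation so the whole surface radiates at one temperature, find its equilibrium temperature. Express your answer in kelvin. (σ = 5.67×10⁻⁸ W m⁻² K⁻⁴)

T_eq ≈ 49.5 K

Flux at 16.4 AU: S = 1361/16.4² = 5.06 W m⁻².
Energy balance: absorbed = emitted ⇒ πR²·S(1−A) = 4πR²·σT_eq⁴, so T_eq⁴ = S(1−A)/(4σ).
T_eq = [5.06 × 0.27 / (4 × 5.67×10⁻⁸)]^(1/4) = (6.02×10⁶)^(1/4) = 49.5 K.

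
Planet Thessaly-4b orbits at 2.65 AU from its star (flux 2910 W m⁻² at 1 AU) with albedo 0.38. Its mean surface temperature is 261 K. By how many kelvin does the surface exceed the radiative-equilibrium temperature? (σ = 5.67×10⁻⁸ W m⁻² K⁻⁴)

S = 2910/2.65² = 414.4 W m⁻².
T_eq = [S(1−A)/(4σ)]^(1/4) = [414.4×0.62/(4×5.67×10⁻⁸)]^(1/4) = 183.5 K.
ΔT = T_surf − T_eq = 261 − 183.5.

ΔT ≈ 77.5 K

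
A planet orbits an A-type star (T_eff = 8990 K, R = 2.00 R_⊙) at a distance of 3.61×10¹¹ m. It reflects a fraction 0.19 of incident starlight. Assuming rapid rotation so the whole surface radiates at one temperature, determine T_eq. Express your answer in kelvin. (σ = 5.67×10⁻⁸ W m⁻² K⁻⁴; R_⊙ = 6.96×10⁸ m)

T_eq ≈ 374 K

R_⋆ = 2.00 × 6.96×10⁸ = 1.39×10⁹ m.
L = 4πR_⋆²σT_⋆⁴ = 4π(1.39×10⁹)² × 5.67×10⁻⁸ × (8990)⁴ = 9.02×10²⁷ W.
S = L/(4πd²) = 5510 W m⁻².
Energy balance: absorbed = emitted ⇒ πR²·S(1−A) = 4πR²·σT_eq⁴, so T_eq⁴ = S(1−A)/(4σ).
T_eq = [5510 × 0.81 / (4 × 5.67×10⁻⁸)]^(1/4) = (1.97×10¹⁰)^(1/4) = 374 K.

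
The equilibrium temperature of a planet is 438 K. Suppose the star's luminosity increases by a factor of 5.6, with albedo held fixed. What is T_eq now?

T_eq ≈ 674 K

T_eq ∝ L^(1/4) · d^(−1/2).
T′ = 438 × 5.6^(1/4) = 674 K.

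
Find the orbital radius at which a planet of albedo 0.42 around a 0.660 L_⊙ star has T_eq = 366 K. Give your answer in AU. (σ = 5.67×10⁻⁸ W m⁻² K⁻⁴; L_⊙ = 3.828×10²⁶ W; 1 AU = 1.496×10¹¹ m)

L = 0.660 × 3.828×10²⁶ = 2.53×10²⁶ W.
From T_eq⁴ = L(1−A)/(16πσd²): d = √[L(1−A)/(16πσT_eq⁴)].
d = √[2.53×10²⁶ × 0.58 / (16π × 5.67×10⁻⁸ × (366)⁴)] = 5.35×10¹⁰ m = 0.358 AU.

d ≈ 0.358 AU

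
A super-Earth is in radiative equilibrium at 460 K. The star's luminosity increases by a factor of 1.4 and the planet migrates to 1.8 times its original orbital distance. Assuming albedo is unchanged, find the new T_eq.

T_eq ∝ L^(1/4) · d^(−1/2).
T′ = 460 × 1.4^(1/4) / 1.8^(1/2) = 373 K.

T_eq ≈ 373 K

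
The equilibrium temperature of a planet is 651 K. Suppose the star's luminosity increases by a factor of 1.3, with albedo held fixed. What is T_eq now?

T_eq ∝ L^(1/4) · d^(−1/2).
T′ = 651 × 1.3^(1/4) = 695 K.

T_eq ≈ 695 K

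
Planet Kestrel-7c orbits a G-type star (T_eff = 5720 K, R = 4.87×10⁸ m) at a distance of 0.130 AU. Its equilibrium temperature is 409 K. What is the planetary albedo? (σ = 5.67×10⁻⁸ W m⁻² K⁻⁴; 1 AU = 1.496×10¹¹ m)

d = 0.130 AU = 1.94×10¹⁰ m.
L = 4πR_⋆²σT_⋆⁴ = 4π(4.87×10⁸)² × 5.67×10⁻⁸ × (5720)⁴ = 1.81×10²⁶ W.
S = L/(4πd²) = 3.81×10⁴ W m⁻².
From T_eq⁴ = S(1−A)/(4σ): 1−A = 4σT_eq⁴/S.
1−A = 4 × 5.67×10⁻⁸ × (409)⁴ / 3.81×10⁴ = 0.167.

A ≈ 0.83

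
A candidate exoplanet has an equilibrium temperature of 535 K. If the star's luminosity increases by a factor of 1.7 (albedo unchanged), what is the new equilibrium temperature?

T_eq ≈ 611 K

T_eq ∝ L^(1/4) · d^(−1/2).
T′ = 535 × 1.7^(1/4) = 611 K.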